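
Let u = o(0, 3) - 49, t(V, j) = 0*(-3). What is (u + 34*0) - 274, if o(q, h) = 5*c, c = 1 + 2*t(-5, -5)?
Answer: -318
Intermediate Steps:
t(V, j) = 0
c = 1 (c = 1 + 2*0 = 1 + 0 = 1)
o(q, h) = 5 (o(q, h) = 5*1 = 5)
u = -44 (u = 5 - 49 = -44)
(u + 34*0) - 274 = (-44 + 34*0) - 274 = (-44 + 0) - 274 = -44 - 274 = -318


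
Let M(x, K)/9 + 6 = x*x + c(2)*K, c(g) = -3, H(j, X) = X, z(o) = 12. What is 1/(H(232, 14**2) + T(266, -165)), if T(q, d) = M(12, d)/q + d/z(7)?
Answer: 532/108351 ≈ 0.0049100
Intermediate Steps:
M(x, K) = -54 - 27*K + 9*x**2 (M(x, K) = -54 + 9*(x*x - 3*K) = -54 + 9*(x**2 - 3*K) = -54 + (-27*K + 9*x**2) = -54 - 27*K + 9*x**2)
T(q, d) = d/12 + (1242 - 27*d)/q (T(q, d) = (-54 - 27*d + 9*12**2)/q + d/12 = (-54 - 27*d + 9*144)/q + d*(1/12) = (-54 - 27*d + 1296)/q + d/12 = (1242 - 27*d)/q + d/12 = d/12 + (1242 - 27*d)/q)
1/(H(232, 14**2) + T(266, -165)) = 1/(14**2 + (1/12)*(14904 - 324*(-165) - 165*266)/266) = 1/(196 + (1/12)*(1/266)*(14904 + 53460 - 43890)) = 1/(196 + (1/12)*(1/266)*24474) = 1/(196 + 4079/532) = 1/(108351/532) = 532/108351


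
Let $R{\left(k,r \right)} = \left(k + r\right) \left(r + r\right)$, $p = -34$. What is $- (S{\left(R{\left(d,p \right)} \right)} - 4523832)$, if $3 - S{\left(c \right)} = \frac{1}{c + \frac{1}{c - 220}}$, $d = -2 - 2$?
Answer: $\frac{27634157783697}{6108577} \approx 4.5238 \cdot 10^{6}$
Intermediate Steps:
$d = -4$
$R{\left(k,r \right)} = 2 r \left(k + r\right)$ ($R{\left(k,r \right)} = \left(k + r\right) 2 r = 2 r \left(k + r\right)$)
$S{\left(c \right)} = 3 - \frac{1}{c + \frac{1}{-220 + c}}$ ($S{\left(c \right)} = 3 - \frac{1}{c + \frac{1}{c - 220}} = 3 - \frac{1}{c + \frac{1}{-220 + c}}$)
$- (S{\left(R{\left(d,p \right)} \right)} - 4523832) = - (\frac{223 - 661 \cdot 2 \left(-34\right) \left(-4 - 34\right) + 3 \left(2 \left(-34\right) \left(-4 - 34\right)\right)^{2}}{1 + \left(2 \left(-34\right) \left(-4 - 34\right)\right)^{2} - 220 \cdot 2 \left(-34\right) \left(-4 - 34\right)} - 4523832) = - (\frac{223 - 661 \cdot 2 \left(-34\right) \left(-38\right) + 3 \left(2 \left(-34\right) \left(-38\right)\right)^{2}}{1 + \left(2 \left(-34\right) \left(-38\right)\right)^{2} - 220 \cdot 2 \left(-34\right) \left(-38\right)} - 4523832) = - (\frac{223 - 1708024 + 3 \cdot 2584^{2}}{1 + 2584^{2} - 568480} - 4523832) = - (\frac{223 - 1708024 + 3 \cdot 6677056}{1 + 6677056 - 568480} - 4523832) = - (\frac{223 - 1708024 + 20031168}{6108577} - 4523832) = - (\frac{1}{6108577} \cdot 18323367 - 4523832) = - (\frac{18323367}{6108577} - 4523832) = \left(-1\right) \left(- \frac{27634157783697}{6108577}\right) = \frac{27634157783697}{6108577}$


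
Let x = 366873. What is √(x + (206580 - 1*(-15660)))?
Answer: 9*√7273 ≈ 767.54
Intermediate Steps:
√(x + (206580 - 1*(-15660))) = √(366873 + (206580 - 1*(-15660))) = √(366873 + (206580 + 15660)) = √(366873 + 222240) = √589113 = 9*√7273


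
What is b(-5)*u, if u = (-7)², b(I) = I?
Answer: -245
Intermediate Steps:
u = 49
b(-5)*u = -5*49 = -245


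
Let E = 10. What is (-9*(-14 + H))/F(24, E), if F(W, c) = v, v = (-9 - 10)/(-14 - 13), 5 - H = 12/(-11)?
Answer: 21141/209 ≈ 101.15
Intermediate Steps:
H = 67/11 (H = 5 - 12/(-11) = 5 - 12*(-1)/11 = 5 - 1*(-12/11) = 5 + 12/11 = 67/11 ≈ 6.0909)
v = 19/27 (v = -19/(-27) = -19*(-1/27) = 19/27 ≈ 0.70370)
F(W, c) = 19/27
(-9*(-14 + H))/F(24, E) = (-9*(-14 + 67/11))/(19/27) = -9*(-87/11)*(27/19) = (783/11)*(27/19) = 21141/209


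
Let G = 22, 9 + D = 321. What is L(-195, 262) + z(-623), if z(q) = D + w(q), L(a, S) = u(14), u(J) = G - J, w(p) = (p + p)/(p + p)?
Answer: 321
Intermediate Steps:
w(p) = 1 (w(p) = (2*p)/((2*p)) = (2*p)*(1/(2*p)) = 1)
D = 312 (D = -9 + 321 = 312)
u(J) = 22 - J
L(a, S) = 8 (L(a, S) = 22 - 1*14 = 22 - 14 = 8)
z(q) = 313 (z(q) = 312 + 1 = 313)
L(-195, 262) + z(-623) = 8 + 313 = 321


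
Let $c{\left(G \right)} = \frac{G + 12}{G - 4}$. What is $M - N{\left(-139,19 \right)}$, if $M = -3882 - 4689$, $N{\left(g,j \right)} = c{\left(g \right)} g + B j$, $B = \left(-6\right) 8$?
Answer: $- \frac{1077584}{143} \approx -7535.6$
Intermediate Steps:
$B = -48$
$c{\left(G \right)} = \frac{12 + G}{-4 + G}$
$N{\left(g,j \right)} = - 48 j + \frac{g \left(12 + g\right)}{-4 + g}$ ($N{\left(g,j \right)} = \frac{12 + g}{-4 + g} g - 48 j = \frac{g \left(12 + g\right)}{-4 + g} - 48 j = - 48 j + \frac{g \left(12 + g\right)}{-4 + g}$)
$M = -8571$ ($M = -3882 - 4689 = -8571$)
$M - N{\left(-139,19 \right)} = -8571 - \frac{- 139 \left(12 - 139\right) - 912 \left(-4 - 139\right)}{-4 - 139} = -8571 - \frac{\left(-139\right) \left(-127\right) - 912 \left(-143\right)}{-143} = -8571 - - \frac{17653 + 130416}{143} = -8571 - \left(- \frac{1}{143}\right) 148069 = -8571 - - \frac{148069}{143} = -8571 + \frac{148069}{143} = - \frac{1077584}{143}$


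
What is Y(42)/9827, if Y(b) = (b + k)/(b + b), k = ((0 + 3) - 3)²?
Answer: 1/19654 ≈ 5.0880e-5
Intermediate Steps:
k = 0 (k = (3 - 3)² = 0² = 0)
Y(b) = ½ (Y(b) = (b + 0)/(b + b) = b/((2*b)) = b*(1/(2*b)) = ½)
Y(42)/9827 = (½)/9827 = (½)*(1/9827) = 1/19654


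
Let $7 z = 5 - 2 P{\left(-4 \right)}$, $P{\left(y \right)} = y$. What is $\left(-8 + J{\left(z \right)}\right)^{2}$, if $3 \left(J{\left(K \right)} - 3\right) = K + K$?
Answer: $\frac{6241}{441} \approx 14.152$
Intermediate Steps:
$z = \frac{13}{7}$ ($z = \frac{5 - -8}{7} = \frac{5 + 8}{7} = \frac{1}{7} \cdot 13 = \frac{13}{7} \approx 1.8571$)
$J{\left(K \right)} = 3 + \frac{2 K}{3}$ ($J{\left(K \right)} = 3 + \frac{K + K}{3} = 3 + \frac{2 K}{3}$)
$\left(-8 + J{\left(z \right)}\right)^{2} = \left(-8 + \left(3 + \frac{2}{3} \cdot \frac{13}{7}\right)\right)^{2} = \left(-8 + \left(3 + \frac{26}{21}\right)\right)^{2} = \left(-8 + \frac{89}{21}\right)^{2} = \left(- \frac{79}{21}\right)^{2} = \frac{6241}{441}$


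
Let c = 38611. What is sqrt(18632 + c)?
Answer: sqrt(57243) ≈ 239.26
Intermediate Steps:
sqrt(18632 + c) = sqrt(18632 + 38611) = sqrt(57243)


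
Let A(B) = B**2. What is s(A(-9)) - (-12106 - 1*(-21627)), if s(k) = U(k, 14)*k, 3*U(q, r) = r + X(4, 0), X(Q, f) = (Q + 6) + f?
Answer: -8873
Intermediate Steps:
X(Q, f) = 6 + Q + f (X(Q, f) = (6 + Q) + f = 6 + Q + f)
U(q, r) = 10/3 + r/3 (U(q, r) = (r + (6 + 4 + 0))/3 = (r + 10)/3 = (10 + r)/3 = 10/3 + r/3)
s(k) = 8*k (s(k) = (10/3 + (1/3)*14)*k = (10/3 + 14/3)*k = 8*k)
s(A(-9)) - (-12106 - 1*(-21627)) = 8*(-9)**2 - (-12106 - 1*(-21627)) = 8*81 - (-12106 + 21627) = 648 - 1*9521 = 648 - 9521 = -8873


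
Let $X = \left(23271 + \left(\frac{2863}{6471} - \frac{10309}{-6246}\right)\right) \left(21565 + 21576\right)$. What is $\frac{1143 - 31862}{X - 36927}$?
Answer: $- \frac{45985052802}{1502927232552443} \approx -3.0597 \cdot 10^{-5}$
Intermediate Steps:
$X = \frac{1502982510720509}{1496958}$ ($X = \left(23271 + \left(2863 \cdot \frac{1}{6471} - - \frac{10309}{6246}\right)\right) 43141 = \left(23271 + \left(\frac{2863}{6471} + \frac{10309}{6246}\right)\right) 43141 = \left(23271 + \frac{3133031}{1496958}\right) 43141 = \frac{34838842649}{1496958} \cdot 43141 = \frac{1502982510720509}{1496958} \approx 1.004 \cdot 10^{9}$)
$\frac{1143 - 31862}{X - 36927} = \frac{1143 - 31862}{\frac{1502982510720509}{1496958} - 36927} = - \frac{30719}{\frac{1502927232552443}{1496958}} = \left(-30719\right) \frac{1496958}{1502927232552443} = - \frac{45985052802}{1502927232552443}$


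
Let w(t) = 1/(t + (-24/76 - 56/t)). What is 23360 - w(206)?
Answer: 9390531163/401992 ≈ 23360.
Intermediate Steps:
w(t) = 1/(-6/19 + t - 56/t) (w(t) = 1/(t + (-24*1/76 - 56/t)) = 1/(t + (-6/19 - 56/t)) = 1/(-6/19 + t - 56/t))
23360 - w(206) = 23360 - 19*206/(-1064 - 6*206 + 19*206²) = 23360 - 19*206/(-1064 - 1236 + 19*42436) = 23360 - 19*206/(-1064 - 1236 + 806284) = 23360 - 19*206/803984 = 23360 - 1*1957/401992 = 23360 - 1957/401992 = 9390531163/401992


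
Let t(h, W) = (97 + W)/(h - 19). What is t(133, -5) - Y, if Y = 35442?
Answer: -2020148/57 ≈ -35441.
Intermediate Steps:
t(h, W) = (97 + W)/(-19 + h)
t(133, -5) - Y = (97 - 5)/(-19 + 133) - 1*35442 = 92/114 - 35442 = (1/114)*92 - 35442 = 46/57 - 35442 = -2020148/57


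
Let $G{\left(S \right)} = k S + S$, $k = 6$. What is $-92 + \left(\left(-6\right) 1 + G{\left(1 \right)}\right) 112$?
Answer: $20$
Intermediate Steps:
$G{\left(S \right)} = 7 S$ ($G{\left(S \right)} = 6 S + S = 7 S$)
$-92 + \left(\left(-6\right) 1 + G{\left(1 \right)}\right) 112 = -92 + \left(\left(-6\right) 1 + 7 \cdot 1\right) 112 = -92 + \left(-6 + 7\right) 112 = -92 + 1 \cdot 112 = -92 + 112 = 20$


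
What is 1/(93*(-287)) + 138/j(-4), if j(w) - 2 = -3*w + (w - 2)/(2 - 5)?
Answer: 1841671/213528 ≈ 8.6250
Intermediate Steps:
j(w) = 8/3 - 10*w/3 (j(w) = 2 + (-3*w + (w - 2)/(2 - 5)) = 2 + (-3*w + (-2 + w)/(-3)) = 2 + (-3*w + (-2 + w)*(-⅓)) = 2 + (-3*w + (⅔ - w/3)) = 2 + (⅔ - 10*w/3) = 8/3 - 10*w/3)
1/(93*(-287)) + 138/j(-4) = 1/(93*(-287)) + 138/(8/3 - 10/3*(-4)) = (1/93)*(-1/287) + 138/(8/3 + 40/3) = -1/26691 + 138/16 = -1/26691 + 138*(1/16) = -1/26691 + 69/8 = 1841671/213528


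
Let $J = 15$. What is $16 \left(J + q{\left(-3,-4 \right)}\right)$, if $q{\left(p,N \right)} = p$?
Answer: $192$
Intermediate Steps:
$16 \left(J + q{\left(-3,-4 \right)}\right) = 16 \left(15 - 3\right) = 16 \cdot 12 = 192$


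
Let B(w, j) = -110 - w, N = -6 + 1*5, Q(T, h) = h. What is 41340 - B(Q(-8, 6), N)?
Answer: 41456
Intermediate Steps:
N = -1 (N = -6 + 5 = -1)
41340 - B(Q(-8, 6), N) = 41340 - (-110 - 1*6) = 41340 - (-110 - 6) = 41340 - 1*(-116) = 41340 + 116 = 41456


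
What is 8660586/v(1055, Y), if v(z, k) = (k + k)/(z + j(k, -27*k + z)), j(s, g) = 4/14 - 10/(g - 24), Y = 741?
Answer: 101167034594021/16404752 ≈ 6.1669e+6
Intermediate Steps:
j(s, g) = 2/7 - 10/(-24 + g) (j(s, g) = 4*(1/14) - 10/(-24 + g) = 2/7 - 10/(-24 + g))
v(z, k) = 2*k/(z + 2*(-59 + z - 27*k)/(7*(-24 + z - 27*k))) (v(z, k) = (k + k)/(z + 2*(-59 + (-27*k + z))/(7*(-24 + (-27*k + z)))) = (2*k)/(z + 2*(-59 + (z - 27*k))/(7*(-24 + (z - 27*k)))) = (2*k)/(z + 2*(-59 + z - 27*k)/(7*(-24 + z - 27*k))) = 2*k/(z + 2*(-59 + z - 27*k)/(7*(-24 + z - 27*k))))
8660586/v(1055, Y) = 8660586/((14*741*(24 - 1*1055 + 27*741)/(118 - 2*1055 + 54*741 + 7*1055*(24 - 1*1055 + 27*741)))) = 8660586/((14*741*(24 - 1055 + 20007)/(118 - 2110 + 40014 + 7*1055*(24 - 1055 + 20007)))) = 8660586/((14*741*18976/(118 - 2110 + 40014 + 7*1055*18976))) = 8660586/((14*741*18976/(118 - 2110 + 40014 + 140137760))) = 8660586/((14*741*18976/140175782)) = 8660586/((14*741*(1/140175782)*18976)) = 8660586/(98428512/70087891) = 8660586*(70087891/98428512) = 101167034594021/16404752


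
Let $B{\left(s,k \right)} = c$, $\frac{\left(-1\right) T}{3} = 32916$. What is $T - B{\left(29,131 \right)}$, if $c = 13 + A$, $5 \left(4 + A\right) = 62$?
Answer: $- \frac{493847}{5} \approx -98769.0$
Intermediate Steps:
$T = -98748$ ($T = \left(-3\right) 32916 = -98748$)
$A = \frac{42}{5}$ ($A = -4 + \frac{1}{5} \cdot 62 = -4 + \frac{62}{5} = \frac{42}{5} \approx 8.4$)
$c = \frac{107}{5}$ ($c = 13 + \frac{42}{5} = \frac{107}{5} \approx 21.4$)
$B{\left(s,k \right)} = \frac{107}{5}$
$T - B{\left(29,131 \right)} = -98748 - \frac{107}{5} = - \frac{493847}{5}$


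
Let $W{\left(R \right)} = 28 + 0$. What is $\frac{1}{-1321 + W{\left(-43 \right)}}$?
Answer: $- \frac{1}{1293} \approx -0.0007734$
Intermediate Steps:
$W{\left(R \right)} = 28$
$\frac{1}{-1321 + W{\left(-43 \right)}} = \frac{1}{-1321 + 28} = \frac{1}{-1293} = - \frac{1}{1293}$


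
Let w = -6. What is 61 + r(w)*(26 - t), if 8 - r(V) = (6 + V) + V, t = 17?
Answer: 187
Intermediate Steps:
r(V) = 2 - 2*V (r(V) = 8 - ((6 + V) + V) = 8 - (6 + 2*V) = 8 + (-6 - 2*V) = 2 - 2*V)
61 + r(w)*(26 - t) = 61 + (2 - 2*(-6))*(26 - 1*17) = 61 + (2 + 12)*(26 - 17) = 61 + 14*9 = 61 + 126 = 187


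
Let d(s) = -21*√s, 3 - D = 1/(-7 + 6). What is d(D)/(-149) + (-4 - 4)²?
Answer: 9578/149 ≈ 64.282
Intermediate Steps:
D = 4 (D = 3 - 1/(-7 + 6) = 3 - 1/(-1) = 3 - 1*(-1) = 3 + 1 = 4)
d(D)/(-149) + (-4 - 4)² = (-21*√4)/(-149) + (-4 - 4)² = -(-21)*2/149 + (-8)² = -1/149*(-42) + 64 = 42/149 + 64 = 9578/149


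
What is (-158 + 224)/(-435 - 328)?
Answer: -66/763 ≈ -0.086501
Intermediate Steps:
(-158 + 224)/(-435 - 328) = 66/(-763) = 66*(-1/763) = -66/763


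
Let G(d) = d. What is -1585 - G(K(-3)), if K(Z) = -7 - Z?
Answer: -1581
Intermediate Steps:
-1585 - G(K(-3)) = -1585 - (-7 - 1*(-3)) = -1585 - (-7 + 3) = -1585 - 1*(-4) = -1585 + 4 = -1581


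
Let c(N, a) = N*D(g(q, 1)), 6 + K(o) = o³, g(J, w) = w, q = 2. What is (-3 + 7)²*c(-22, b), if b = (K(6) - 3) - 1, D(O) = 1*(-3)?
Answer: 1056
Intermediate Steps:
D(O) = -3
K(o) = -6 + o³
b = 206 (b = ((-6 + 6³) - 3) - 1 = ((-6 + 216) - 3) - 1 = (210 - 3) - 1 = 207 - 1 = 206)
c(N, a) = -3*N (c(N, a) = N*(-3) = -3*N)
(-3 + 7)²*c(-22, b) = (-3 + 7)²*(-3*(-22)) = 4²*66 = 16*66 = 1056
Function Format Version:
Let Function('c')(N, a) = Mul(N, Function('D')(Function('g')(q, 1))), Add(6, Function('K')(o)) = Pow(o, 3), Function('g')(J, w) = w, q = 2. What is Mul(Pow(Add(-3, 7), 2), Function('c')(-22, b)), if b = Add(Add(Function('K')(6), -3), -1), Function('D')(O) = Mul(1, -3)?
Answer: 1056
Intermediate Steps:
Function('D')(O) = -3
Function('K')(o) = Add(-6, Pow(o, 3))
b = 206 (b = Add(Add(Add(-6, Pow(6, 3)), -3), -1) = Add(Add(Add(-6, 216), -3), -1) = Add(Add(210, -3), -1) = Add(207, -1) = 206)
Function('c')(N, a) = Mul(-3, N) (Function('c')(N, a) = Mul(N, -3) = Mul(-3, N))
Mul(Pow(Add(-3, 7), 2), Function('c')(-22, b)) = Mul(Pow(Add(-3, 7), 2), Mul(-3, -22)) = Mul(Pow(4, 2), 66) = Mul(16, 66) = 1056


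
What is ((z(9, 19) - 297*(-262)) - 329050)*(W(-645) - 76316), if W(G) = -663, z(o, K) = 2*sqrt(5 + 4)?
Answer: 19339434170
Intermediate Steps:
z(o, K) = 6 (z(o, K) = 2*sqrt(9) = 2*3 = 6)
((z(9, 19) - 297*(-262)) - 329050)*(W(-645) - 76316) = ((6 - 297*(-262)) - 329050)*(-663 - 76316) = ((6 + 77814) - 329050)*(-76979) = (77820 - 329050)*(-76979) = -251230*(-76979) = 19339434170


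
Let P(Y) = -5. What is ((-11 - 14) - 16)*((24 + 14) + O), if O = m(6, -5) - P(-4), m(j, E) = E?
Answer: -1558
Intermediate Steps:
O = 0 (O = -5 - 1*(-5) = -5 + 5 = 0)
((-11 - 14) - 16)*((24 + 14) + O) = ((-11 - 14) - 16)*((24 + 14) + 0) = (-25 - 16)*(38 + 0) = -41*38 = -1558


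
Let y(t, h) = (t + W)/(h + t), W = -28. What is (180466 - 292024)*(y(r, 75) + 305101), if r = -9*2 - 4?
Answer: -1803926662074/53 ≈ -3.4036e+10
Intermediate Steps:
r = -22 (r = -18 - 4 = -22)
y(t, h) = (-28 + t)/(h + t) (y(t, h) = (t - 28)/(h + t) = (-28 + t)/(h + t))
(180466 - 292024)*(y(r, 75) + 305101) = (180466 - 292024)*((-28 - 22)/(75 - 22) + 305101) = -111558*(-50/53 + 305101) = -111558*16170303/53 = -1803926662074/53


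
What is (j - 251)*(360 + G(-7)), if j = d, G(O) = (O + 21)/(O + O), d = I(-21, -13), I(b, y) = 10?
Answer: -86519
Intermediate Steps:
d = 10
G(O) = (21 + O)/(2*O) (G(O) = (21 + O)/((2*O)) = (21 + O)*(1/(2*O)) = (21 + O)/(2*O))
j = 10
(j - 251)*(360 + G(-7)) = (10 - 251)*(360 + (½)*(21 - 7)/(-7)) = -241*(360 + (½)*(-⅐)*14) = -241*(360 - 1) = -241*359 = -86519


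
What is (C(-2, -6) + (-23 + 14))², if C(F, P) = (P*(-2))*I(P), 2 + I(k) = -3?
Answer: 4761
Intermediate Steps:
I(k) = -5 (I(k) = -2 - 3 = -5)
C(F, P) = 10*P (C(F, P) = (P*(-2))*(-5) = -2*P*(-5) = 10*P)
(C(-2, -6) + (-23 + 14))² = (10*(-6) + (-23 + 14))² = (-60 - 9)² = (-69)² = 4761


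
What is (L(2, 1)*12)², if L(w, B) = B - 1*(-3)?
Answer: 2304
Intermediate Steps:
L(w, B) = 3 + B (L(w, B) = B + 3 = 3 + B)
(L(2, 1)*12)² = ((3 + 1)*12)² = (4*12)² = 48² = 2304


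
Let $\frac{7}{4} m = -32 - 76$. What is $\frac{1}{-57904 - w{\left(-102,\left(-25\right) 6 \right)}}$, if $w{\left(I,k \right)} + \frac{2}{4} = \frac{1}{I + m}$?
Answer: $- \frac{573}{33178702} \approx -1.727 \cdot 10^{-5}$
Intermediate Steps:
$m = - \frac{432}{7}$ ($m = \frac{4 \left(-32 - 76\right)}{7} = \frac{4}{7} \left(-108\right) = - \frac{432}{7} \approx -61.714$)
$w{\left(I,k \right)} = - \frac{1}{2} + \frac{1}{- \frac{432}{7} + I}$ ($w{\left(I,k \right)} = - \frac{1}{2} + \frac{1}{I - \frac{432}{7}} = - \frac{1}{2} + \frac{1}{- \frac{432}{7} + I}$)
$\frac{1}{-57904 - w{\left(-102,\left(-25\right) 6 \right)}} = \frac{1}{-57904 - \frac{446 - -714}{2 \left(-432 + 7 \left(-102\right)\right)}} = \frac{1}{-57904 - \frac{446 + 714}{2 \left(-432 - 714\right)}} = \frac{1}{-57904 - \frac{1}{2} \frac{1}{-1146} \cdot 1160} = \frac{1}{-57904 - \frac{1}{2} \left(- \frac{1}{1146}\right) 1160} = \frac{1}{-57904 - - \frac{290}{573}} = \frac{1}{-57904 + \frac{290}{573}} = \frac{1}{- \frac{33178702}{573}} = - \frac{573}{33178702}$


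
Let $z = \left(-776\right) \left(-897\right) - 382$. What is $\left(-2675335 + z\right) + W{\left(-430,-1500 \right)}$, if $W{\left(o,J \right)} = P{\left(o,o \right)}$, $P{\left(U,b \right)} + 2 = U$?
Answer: $-1980077$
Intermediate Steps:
$P{\left(U,b \right)} = -2 + U$
$W{\left(o,J \right)} = -2 + o$
$z = 695690$ ($z = 696072 - 382 = 695690$)
$\left(-2675335 + z\right) + W{\left(-430,-1500 \right)} = \left(-2675335 + 695690\right) - 432 = -1979645 - 432 = -1980077$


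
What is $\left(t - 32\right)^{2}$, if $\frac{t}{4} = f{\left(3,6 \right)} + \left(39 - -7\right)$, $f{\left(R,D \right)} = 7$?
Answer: $32400$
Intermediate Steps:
$t = 212$ ($t = 4 \left(7 + \left(39 - -7\right)\right) = 4 \left(7 + \left(39 + 7\right)\right) = 4 \left(7 + 46\right) = 4 \cdot 53 = 212$)
$\left(t - 32\right)^{2} = \left(212 - 32\right)^{2} = 180^{2} = 32400$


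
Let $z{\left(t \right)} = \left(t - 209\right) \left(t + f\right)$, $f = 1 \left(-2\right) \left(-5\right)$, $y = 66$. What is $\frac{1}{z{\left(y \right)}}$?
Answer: $- \frac{1}{10868} \approx -9.2013 \cdot 10^{-5}$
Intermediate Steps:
$f = 10$ ($f = \left(-2\right) \left(-5\right) = 10$)
$z{\left(t \right)} = \left(-209 + t\right) \left(10 + t\right)$ ($z{\left(t \right)} = \left(t - 209\right) \left(t + 10\right) = \left(-209 + t\right) \left(10 + t\right)$)
$\frac{1}{z{\left(y \right)}} = \frac{1}{-2090 + 66^{2} - 13134} = \frac{1}{-2090 + 4356 - 13134} = \frac{1}{-10868} = - \frac{1}{10868}$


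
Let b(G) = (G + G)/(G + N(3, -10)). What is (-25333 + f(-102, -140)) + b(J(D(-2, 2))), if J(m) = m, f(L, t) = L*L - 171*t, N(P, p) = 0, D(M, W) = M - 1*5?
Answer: 9013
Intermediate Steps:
D(M, W) = -5 + M (D(M, W) = M - 5 = -5 + M)
f(L, t) = L² - 171*t
b(G) = 2 (b(G) = (G + G)/(G + 0) = (2*G)/G = 2)
(-25333 + f(-102, -140)) + b(J(D(-2, 2))) = (-25333 + ((-102)² - 171*(-140))) + 2 = (-25333 + (10404 + 23940)) + 2 = (-25333 + 34344) + 2 = 9011 + 2 = 9013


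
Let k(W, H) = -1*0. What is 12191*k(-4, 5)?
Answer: 0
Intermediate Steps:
k(W, H) = 0
12191*k(-4, 5) = 12191*0 = 0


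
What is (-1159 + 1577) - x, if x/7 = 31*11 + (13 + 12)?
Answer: -2144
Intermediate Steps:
x = 2562 (x = 7*(31*11 + (13 + 12)) = 7*(341 + 25) = 7*366 = 2562)
(-1159 + 1577) - x = (-1159 + 1577) - 1*2562 = 418 - 2562 = -2144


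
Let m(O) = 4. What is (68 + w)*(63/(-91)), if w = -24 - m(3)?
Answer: -360/13 ≈ -27.692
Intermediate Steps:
w = -28 (w = -24 - 1*4 = -24 - 4 = -28)
(68 + w)*(63/(-91)) = (68 - 28)*(63/(-91)) = 40*(63*(-1/91)) = 40*(-9/13) = -360/13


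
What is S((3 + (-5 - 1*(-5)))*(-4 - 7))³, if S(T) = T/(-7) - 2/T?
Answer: 1341919727/12326391 ≈ 108.87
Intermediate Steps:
S(T) = -2/T - T/7 (S(T) = T*(-⅐) - 2/T = -T/7 - 2/T = -2/T - T/7)
S((3 + (-5 - 1*(-5)))*(-4 - 7))³ = (-2*1/((-4 - 7)*(3 + (-5 - 1*(-5)))) - (3 + (-5 - 1*(-5)))*(-4 - 7)/7)³ = (-2*(-1/(11*(3 + (-5 + 5)))) - (3 + (-5 + 5))*(-11)/7)³ = (-2*(-1/(11*(3 + 0))) - (3 + 0)*(-11)/7)³ = (-2/(3*(-11)) - 3*(-11)/7)³ = (-2/(-33) - ⅐*(-33))³ = (-2*(-1/33) + 33/7)³ = (2/33 + 33/7)³ = (1103/231)³ = 1341919727/12326391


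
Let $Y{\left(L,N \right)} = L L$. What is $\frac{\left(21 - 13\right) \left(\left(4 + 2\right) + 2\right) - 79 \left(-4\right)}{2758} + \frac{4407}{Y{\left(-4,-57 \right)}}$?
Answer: $\frac{6080293}{22064} \approx 275.58$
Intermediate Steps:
$Y{\left(L,N \right)} = L^{2}$
$\frac{\left(21 - 13\right) \left(\left(4 + 2\right) + 2\right) - 79 \left(-4\right)}{2758} + \frac{4407}{Y{\left(-4,-57 \right)}} = \frac{\left(21 - 13\right) \left(\left(4 + 2\right) + 2\right) - 79 \left(-4\right)}{2758} + \frac{4407}{\left(-4\right)^{2}} = \left(8 \left(6 + 2\right) - -316\right) \frac{1}{2758} + \frac{4407}{16} = \left(8 \cdot 8 + 316\right) \frac{1}{2758} + 4407 \cdot \frac{1}{16} = \left(64 + 316\right) \frac{1}{2758} + \frac{4407}{16} = 380 \cdot \frac{1}{2758} + \frac{4407}{16} = \frac{190}{1379} + \frac{4407}{16} = \frac{6080293}{22064}$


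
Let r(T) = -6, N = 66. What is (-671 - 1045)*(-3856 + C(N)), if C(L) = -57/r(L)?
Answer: 6600594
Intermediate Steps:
C(L) = 19/2 (C(L) = -57/(-6) = -57*(-⅙) = 19/2)
(-671 - 1045)*(-3856 + C(N)) = (-671 - 1045)*(-3856 + 19/2) = -1716*(-7693/2) = 6600594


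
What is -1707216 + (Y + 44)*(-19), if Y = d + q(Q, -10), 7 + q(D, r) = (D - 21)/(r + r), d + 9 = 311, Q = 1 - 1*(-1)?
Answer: -34273501/20 ≈ -1.7137e+6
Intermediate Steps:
Q = 2 (Q = 1 + 1 = 2)
d = 302 (d = -9 + 311 = 302)
q(D, r) = -7 + (-21 + D)/(2*r) (q(D, r) = -7 + (D - 21)/(r + r) = -7 + (-21 + D)/((2*r)) = -7 + (-21 + D)*(1/(2*r)) = -7 + (-21 + D)/(2*r))
Y = 5919/20 (Y = 302 + (½)*(-21 + 2 - 14*(-10))/(-10) = 302 + (½)*(-⅒)*(-21 + 2 + 140) = 302 + (½)*(-⅒)*121 = 302 - 121/20 = 5919/20 ≈ 295.95)
-1707216 + (Y + 44)*(-19) = -1707216 + (5919/20 + 44)*(-19) = -1707216 + (6799/20)*(-19) = -1707216 - 129181/20 = -34273501/20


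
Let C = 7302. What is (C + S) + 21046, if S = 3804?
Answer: 32152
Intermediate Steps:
(C + S) + 21046 = (7302 + 3804) + 21046 = 11106 + 21046 = 32152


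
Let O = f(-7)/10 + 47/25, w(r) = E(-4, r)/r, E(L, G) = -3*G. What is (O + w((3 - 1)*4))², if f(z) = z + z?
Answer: 3969/625 ≈ 6.3504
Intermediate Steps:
f(z) = 2*z
w(r) = -3 (w(r) = (-3*r)/r = -3)
O = 12/25 (O = (2*(-7))/10 + 47/25 = -14*⅒ + 47*(1/25) = -7/5 + 47/25 = 12/25 ≈ 0.48000)
(O + w((3 - 1)*4))² = (12/25 - 3)² = (-63/25)² = 3969/625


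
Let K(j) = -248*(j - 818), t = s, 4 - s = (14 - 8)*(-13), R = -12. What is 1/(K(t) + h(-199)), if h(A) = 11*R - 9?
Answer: 1/182387 ≈ 5.4828e-6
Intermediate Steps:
s = 82 (s = 4 - (14 - 8)*(-13) = 4 - 6*(-13) = 4 - 1*(-78) = 4 + 78 = 82)
h(A) = -141 (h(A) = 11*(-12) - 9 = -132 - 9 = -141)
t = 82
K(j) = 202864 - 248*j (K(j) = -248*(-818 + j) = 202864 - 248*j)
1/(K(t) + h(-199)) = 1/((202864 - 248*82) - 141) = 1/((202864 - 20336) - 141) = 1/(182528 - 141) = 1/182387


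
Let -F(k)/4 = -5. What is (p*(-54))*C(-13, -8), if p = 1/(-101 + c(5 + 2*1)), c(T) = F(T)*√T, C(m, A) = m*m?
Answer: 307242/2467 + 60840*√7/2467 ≈ 189.79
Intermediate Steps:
C(m, A) = m²
F(k) = 20 (F(k) = -4*(-5) = 20)
c(T) = 20*√T
p = 1/(-101 + 20*√7) (p = 1/(-101 + 20*√(5 + 2*1)) = 1/(-101 + 20*√(5 + 2)) = 1/(-101 + 20*√7) ≈ -0.020797)
(p*(-54))*C(-13, -8) = ((-101/7401 - 20*√7/7401)*(-54))*(-13)² = (1818/2467 + 360*√7/2467)*169 = 307242/2467 + 60840*√7/2467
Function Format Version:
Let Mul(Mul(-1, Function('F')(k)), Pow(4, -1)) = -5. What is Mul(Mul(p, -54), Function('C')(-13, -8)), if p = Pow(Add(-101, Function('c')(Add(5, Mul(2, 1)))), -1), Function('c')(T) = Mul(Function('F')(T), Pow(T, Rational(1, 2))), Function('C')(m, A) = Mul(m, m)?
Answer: Add(Rational(307242, 2467), Mul(Rational(60840, 2467), Pow(7, Rational(1, 2)))) ≈ 189.79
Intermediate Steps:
Function('C')(m, A) = Pow(m, 2)
Function('F')(k) = 20 (Function('F')(k) = Mul(-4, -5) = 20)
Function('c')(T) = Mul(20, Pow(T, Rational(1, 2)))
p = Pow(Add(-101, Mul(20, Pow(7, Rational(1, 2)))), -1) (p = Pow(Add(-101, Mul(20, Pow(Add(5, Mul(2, 1)), Rational(1, 2)))), -1) = Pow(Add(-101, Mul(20, Pow(Add(5, 2), Rational(1, 2)))), -1) = Pow(Add(-101, Mul(20, Pow(7, Rational(1, 2)))), -1) ≈ -0.020797)
Mul(Mul(p, -54), Function('C')(-13, -8)) = Mul(Mul(Add(Rational(-101, 7401), Mul(Rational(-20, 7401), Pow(7, Rational(1, 2)))), -54), Pow(-13, 2)) = Mul(Add(Rational(1818, 2467), Mul(Rational(360, 2467), Pow(7, Rational(1, 2)))), 169) = Add(Rational(307242, 2467), Mul(Rational(60840, 2467), Pow(7, Rational(1, 2))))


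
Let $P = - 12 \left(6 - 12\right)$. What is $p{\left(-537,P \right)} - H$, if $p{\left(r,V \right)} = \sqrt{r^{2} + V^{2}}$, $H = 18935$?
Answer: $-18935 + 39 \sqrt{193} \approx -18393.0$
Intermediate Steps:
$P = 72$ ($P = \left(-12\right) \left(-6\right) = 72$)
$p{\left(r,V \right)} = \sqrt{V^{2} + r^{2}}$
$p{\left(-537,P \right)} - H = \sqrt{72^{2} + \left(-537\right)^{2}} - 18935 = \sqrt{5184 + 288369} - 18935 = \sqrt{293553} - 18935 = 39 \sqrt{193} - 18935 = -18935 + 39 \sqrt{193}$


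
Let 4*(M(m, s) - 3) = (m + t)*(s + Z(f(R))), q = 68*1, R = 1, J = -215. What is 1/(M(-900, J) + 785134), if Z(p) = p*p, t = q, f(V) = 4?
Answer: 1/826529 ≈ 1.2099e-6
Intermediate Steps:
q = 68
t = 68
Z(p) = p²
M(m, s) = 3 + (16 + s)*(68 + m)/4 (M(m, s) = 3 + ((m + 68)*(s + 4²))/4 = 3 + ((68 + m)*(s + 16))/4 = 3 + ((68 + m)*(16 + s))/4 = 3 + ((16 + s)*(68 + m))/4 = 3 + (16 + s)*(68 + m)/4)
1/(M(-900, J) + 785134) = 1/((275 + 4*(-900) + 17*(-215) + (¼)*(-900)*(-215)) + 785134) = 1/((275 - 3600 - 3655 + 48375) + 785134) = 1/(41395 + 785134) = 1/826529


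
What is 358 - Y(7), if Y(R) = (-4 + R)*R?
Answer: 337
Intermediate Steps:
Y(R) = R*(-4 + R)
358 - Y(7) = 358 - 7*(-4 + 7) = 358 - 7*3 = 358 - 1*21 = 358 - 21 = 337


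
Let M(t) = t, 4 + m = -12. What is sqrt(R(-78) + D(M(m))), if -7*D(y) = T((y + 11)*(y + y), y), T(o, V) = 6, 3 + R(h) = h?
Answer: I*sqrt(4011)/7 ≈ 9.0475*I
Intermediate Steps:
m = -16 (m = -4 - 12 = -16)
R(h) = -3 + h
D(y) = -6/7 (D(y) = -1/7*6 = -6/7)
sqrt(R(-78) + D(M(m))) = sqrt((-3 - 78) - 6/7) = sqrt(-81 - 6/7) = sqrt(-573/7) = I*sqrt(4011)/7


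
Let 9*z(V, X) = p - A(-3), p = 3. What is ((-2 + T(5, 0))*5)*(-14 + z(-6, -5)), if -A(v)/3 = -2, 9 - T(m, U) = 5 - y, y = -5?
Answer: 215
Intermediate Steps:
T(m, U) = -1 (T(m, U) = 9 - (5 - 1*(-5)) = 9 - (5 + 5) = 9 - 1*10 = 9 - 10 = -1)
A(v) = 6 (A(v) = -3*(-2) = 6)
z(V, X) = -1/3 (z(V, X) = (3 - 1*6)/9 = (3 - 6)/9 = (1/9)*(-3) = -1/3)
((-2 + T(5, 0))*5)*(-14 + z(-6, -5)) = ((-2 - 1)*5)*(-14 - 1/3) = -3*5*(-43/3) = -15*(-43/3) = 215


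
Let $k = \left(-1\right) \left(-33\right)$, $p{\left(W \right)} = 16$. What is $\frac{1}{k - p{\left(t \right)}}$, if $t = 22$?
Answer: $\frac{1}{17} \approx 0.058824$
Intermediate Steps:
$k = 33$
$\frac{1}{k - p{\left(t \right)}} = \frac{1}{33 - 16} = \frac{1}{17}$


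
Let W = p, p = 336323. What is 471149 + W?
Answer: 807472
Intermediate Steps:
W = 336323
471149 + W = 471149 + 336323 = 807472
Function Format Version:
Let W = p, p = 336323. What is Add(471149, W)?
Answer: 807472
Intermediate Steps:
W = 336323
Add(471149, W) = Add(471149, 336323) = 807472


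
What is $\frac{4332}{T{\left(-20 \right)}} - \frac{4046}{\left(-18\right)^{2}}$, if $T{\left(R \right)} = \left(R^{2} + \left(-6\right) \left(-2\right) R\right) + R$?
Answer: $\frac{104641}{5670} \approx 18.455$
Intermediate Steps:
$T{\left(R \right)} = R^{2} + 13 R$ ($T{\left(R \right)} = \left(R^{2} + 12 R\right) + R = R^{2} + 13 R$)
$\frac{4332}{T{\left(-20 \right)}} - \frac{4046}{\left(-18\right)^{2}} = \frac{4332}{\left(-20\right) \left(13 - 20\right)} - \frac{4046}{\left(-18\right)^{2}} = \frac{4332}{\left(-20\right) \left(-7\right)} - \frac{4046}{324} = \frac{4332}{140} - \frac{2023}{162} = 4332 \cdot \frac{1}{140} - \frac{2023}{162} = \frac{1083}{35} - \frac{2023}{162} = \frac{104641}{5670}$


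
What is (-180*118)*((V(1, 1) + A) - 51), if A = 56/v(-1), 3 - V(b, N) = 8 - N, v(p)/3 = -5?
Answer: 1247496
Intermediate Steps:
v(p) = -15 (v(p) = 3*(-5) = -15)
V(b, N) = -5 + N (V(b, N) = 3 - (8 - N) = 3 + (-8 + N) = -5 + N)
A = -56/15 (A = 56/(-15) = 56*(-1/15) = -56/15 ≈ -3.7333)
(-180*118)*((V(1, 1) + A) - 51) = (-180*118)*(((-5 + 1) - 56/15) - 51) = -21240*((-4 - 56/15) - 51) = -21240*(-116/15 - 51) = -21240*(-881/15) = 1247496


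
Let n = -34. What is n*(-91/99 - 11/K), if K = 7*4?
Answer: 61829/1386 ≈ 44.610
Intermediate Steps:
K = 28
n*(-91/99 - 11/K) = -34*(-91/99 - 11/28) = -34*(-3637/2772) = 61829/1386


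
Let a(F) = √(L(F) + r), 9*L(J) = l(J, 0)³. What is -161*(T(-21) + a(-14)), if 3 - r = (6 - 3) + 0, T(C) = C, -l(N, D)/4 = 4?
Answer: 3381 - 10304*I/3 ≈ 3381.0 - 3434.7*I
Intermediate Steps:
l(N, D) = -16 (l(N, D) = -4*4 = -16)
L(J) = -4096/9 (L(J) = (⅑)*(-16)³ = (⅑)*(-4096) = -4096/9)
r = 0 (r = 3 - ((6 - 3) + 0) = 3 - (3 + 0) = 3 - 1*3 = 3 - 3 = 0)
a(F) = 64*I/3 (a(F) = √(-4096/9 + 0) = √(-4096/9) = 64*I/3)
-161*(T(-21) + a(-14)) = -161*(-21 + 64*I/3) = 3381 - 10304*I/3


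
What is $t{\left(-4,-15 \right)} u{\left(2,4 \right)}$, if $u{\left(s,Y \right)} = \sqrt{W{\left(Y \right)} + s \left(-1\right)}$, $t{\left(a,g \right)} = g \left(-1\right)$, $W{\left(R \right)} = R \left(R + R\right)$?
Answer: $15 \sqrt{30} \approx 82.158$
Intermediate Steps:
$W{\left(R \right)} = 2 R^{2}$ ($W{\left(R \right)} = R 2 R = 2 R^{2}$)
$t{\left(a,g \right)} = - g$
$u{\left(s,Y \right)} = \sqrt{- s + 2 Y^{2}}$ ($u{\left(s,Y \right)} = \sqrt{2 Y^{2} + s \left(-1\right)} = \sqrt{2 Y^{2} - s} = \sqrt{- s + 2 Y^{2}}$)
$t{\left(-4,-15 \right)} u{\left(2,4 \right)} = \left(-1\right) \left(-15\right) \sqrt{\left(-1\right) 2 + 2 \cdot 4^{2}} = 15 \sqrt{-2 + 2 \cdot 16} = 15 \sqrt{-2 + 32} = 15 \sqrt{30}$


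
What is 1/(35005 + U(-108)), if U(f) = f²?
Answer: 1/46669 ≈ 2.1427e-5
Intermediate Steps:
1/(35005 + U(-108)) = 1/(35005 + (-108)²) = 1/(35005 + 11664) = 1/46669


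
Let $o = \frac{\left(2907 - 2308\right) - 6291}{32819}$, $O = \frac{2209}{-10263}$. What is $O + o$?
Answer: $- \frac{130914167}{336821397} \approx -0.38868$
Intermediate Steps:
$O = - \frac{2209}{10263}$ ($O = 2209 \left(- \frac{1}{10263}\right) = - \frac{2209}{10263} \approx -0.21524$)
$o = - \frac{5692}{32819}$ ($o = \left(599 - 6291\right) \frac{1}{32819} = \left(-5692\right) \frac{1}{32819} = - \frac{5692}{32819} \approx -0.17344$)
$O + o = - \frac{2209}{10263} - \frac{5692}{32819} = - \frac{130914167}{336821397}$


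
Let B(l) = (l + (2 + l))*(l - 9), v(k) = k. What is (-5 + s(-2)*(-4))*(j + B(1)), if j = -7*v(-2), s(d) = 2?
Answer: 234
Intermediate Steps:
B(l) = (-9 + l)*(2 + 2*l) (B(l) = (2 + 2*l)*(-9 + l) = (-9 + l)*(2 + 2*l))
j = 14 (j = -7*(-2) = 14)
(-5 + s(-2)*(-4))*(j + B(1)) = (-5 + 2*(-4))*(14 + (-18 - 16*1 + 2*1²)) = (-5 - 8)*(14 + (-18 - 16 + 2*1)) = -13*(14 + (-18 - 16 + 2)) = -13*(14 - 32) = -13*(-18) = 234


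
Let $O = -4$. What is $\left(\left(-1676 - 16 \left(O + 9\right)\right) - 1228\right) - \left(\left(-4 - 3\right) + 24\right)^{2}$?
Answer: $-3273$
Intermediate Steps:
$\left(\left(-1676 - 16 \left(O + 9\right)\right) - 1228\right) - \left(\left(-4 - 3\right) + 24\right)^{2} = \left(\left(-1676 - 16 \left(-4 + 9\right)\right) - 1228\right) - \left(\left(-4 - 3\right) + 24\right)^{2} = \left(\left(-1676 - 80\right) - 1228\right) - \left(-7 + 24\right)^{2} = \left(\left(-1676 - 80\right) - 1228\right) - 17^{2} = \left(-1756 - 1228\right) - 289 = -2984 - 289 = -3273$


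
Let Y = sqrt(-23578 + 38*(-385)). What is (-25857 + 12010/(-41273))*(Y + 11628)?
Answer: -12409494286788/41273 - 8537663768*I*sqrt(597)/41273 ≈ -3.0067e+8 - 5.0543e+6*I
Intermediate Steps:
Y = 8*I*sqrt(597) (Y = sqrt(-23578 - 14630) = sqrt(-38208) = 8*I*sqrt(597) ≈ 195.47*I)
(-25857 + 12010/(-41273))*(Y + 11628) = (-25857 + 12010/(-41273))*(8*I*sqrt(597) + 11628) = (-25857 + 12010*(-1/41273))*(11628 + 8*I*sqrt(597)) = (-25857 - 12010/41273)*(11628 + 8*I*sqrt(597)) = -1067207971*(11628 + 8*I*sqrt(597))/41273 = -12409494286788/41273 - 8537663768*I*sqrt(597)/41273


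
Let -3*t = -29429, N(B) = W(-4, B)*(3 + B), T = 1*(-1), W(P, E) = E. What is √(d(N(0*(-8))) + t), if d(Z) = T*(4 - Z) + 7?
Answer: √88314/3 ≈ 99.059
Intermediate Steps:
T = -1
N(B) = B*(3 + B)
d(Z) = 3 + Z (d(Z) = -(4 - Z) + 7 = (-4 + Z) + 7 = 3 + Z)
t = 29429/3 (t = -⅓*(-29429) = 29429/3 ≈ 9809.7)
√(d(N(0*(-8))) + t) = √((3 + (0*(-8))*(3 + 0*(-8))) + 29429/3) = √((3 + 0*(3 + 0)) + 29429/3) = √((3 + 0*3) + 29429/3) = √((3 + 0) + 29429/3) = √(3 + 29429/3) = √(29438/3) = √88314/3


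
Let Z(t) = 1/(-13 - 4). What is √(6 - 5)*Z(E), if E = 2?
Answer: -1/17 ≈ -0.058824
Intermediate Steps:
Z(t) = -1/17 (Z(t) = 1/(-17) = -1/17)
√(6 - 5)*Z(E) = √(6 - 5)*(-1/17) = √1*(-1/17) = 1*(-1/17) = -1/17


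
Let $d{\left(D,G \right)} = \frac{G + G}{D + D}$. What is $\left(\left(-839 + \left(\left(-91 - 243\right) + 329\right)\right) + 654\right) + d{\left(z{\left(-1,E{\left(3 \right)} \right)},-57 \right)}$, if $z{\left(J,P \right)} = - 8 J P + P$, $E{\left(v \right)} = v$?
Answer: $- \frac{1729}{9} \approx -192.11$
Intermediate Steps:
$z{\left(J,P \right)} = P - 8 J P$ ($z{\left(J,P \right)} = - 8 J P + P = P - 8 J P$)
$d{\left(D,G \right)} = \frac{G}{D}$ ($d{\left(D,G \right)} = \frac{2 G}{2 D} = 2 G \frac{1}{2 D} = \frac{G}{D}$)
$\left(\left(-839 + \left(\left(-91 - 243\right) + 329\right)\right) + 654\right) + d{\left(z{\left(-1,E{\left(3 \right)} \right)},-57 \right)} = \left(\left(-839 + \left(\left(-91 - 243\right) + 329\right)\right) + 654\right) - \frac{57}{3 \left(1 - -8\right)} = \left(\left(-839 + \left(\left(-91 - 243\right) + 329\right)\right) + 654\right) - \frac{57}{3 \left(1 + 8\right)} = \left(\left(-839 + \left(-334 + 329\right)\right) + 654\right) - \frac{57}{3 \cdot 9} = \left(\left(-839 - 5\right) + 654\right) - \frac{57}{27} = \left(-844 + 654\right) - \frac{19}{9} = -190 - \frac{19}{9} = - \frac{1729}{9}$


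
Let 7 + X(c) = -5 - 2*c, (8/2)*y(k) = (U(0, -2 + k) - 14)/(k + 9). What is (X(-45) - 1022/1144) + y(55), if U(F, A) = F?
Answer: 1410359/18304 ≈ 77.052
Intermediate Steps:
y(k) = -7/(2*(9 + k)) (y(k) = ((0 - 14)/(k + 9))/4 = (-14/(9 + k))/4 = -7/(2*(9 + k)))
X(c) = -12 - 2*c (X(c) = -7 + (-5 - 2*c) = -12 - 2*c)
(X(-45) - 1022/1144) + y(55) = ((-12 - 2*(-45)) - 1022/1144) - 7/(18 + 2*55) = ((-12 + 90) - 1022*1/1144) - 7/(18 + 110) = (78 - 511/572) - 7/128 = 44105/572 - 7*1/128 = 44105/572 - 7/128 = 1410359/18304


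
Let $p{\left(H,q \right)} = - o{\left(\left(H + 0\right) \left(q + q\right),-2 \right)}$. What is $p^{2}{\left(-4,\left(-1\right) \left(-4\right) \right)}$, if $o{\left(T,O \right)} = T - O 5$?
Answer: $484$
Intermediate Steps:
$o{\left(T,O \right)} = T - 5 O$
$p{\left(H,q \right)} = -10 - 2 H q$ ($p{\left(H,q \right)} = - (\left(H + 0\right) \left(q + q\right) - -10) = - (H 2 q + 10) = - (2 H q + 10) = - (10 + 2 H q) = -10 - 2 H q$)
$p^{2}{\left(-4,\left(-1\right) \left(-4\right) \right)} = \left(-10 - - 8 \left(\left(-1\right) \left(-4\right)\right)\right)^{2} = \left(-10 - \left(-8\right) 4\right)^{2} = \left(-10 + 32\right)^{2} = 22^{2} = 484$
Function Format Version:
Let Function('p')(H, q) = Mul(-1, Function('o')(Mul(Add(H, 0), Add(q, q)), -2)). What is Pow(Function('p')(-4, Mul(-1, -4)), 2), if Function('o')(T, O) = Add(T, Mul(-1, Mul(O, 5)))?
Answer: 484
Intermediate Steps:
Function('o')(T, O) = Add(T, Mul(-5, O)) (Function('o')(T, O) = Add(T, Mul(-1, Mul(5, O))) = Add(T, Mul(-5, O)))
Function('p')(H, q) = Add(-10, Mul(-2, H, q)) (Function('p')(H, q) = Mul(-1, Add(Mul(Add(H, 0), Add(q, q)), Mul(-5, -2))) = Mul(-1, Add(Mul(H, Mul(2, q)), 10)) = Mul(-1, Add(Mul(2, H, q), 10)) = Mul(-1, Add(10, Mul(2, H, q))) = Add(-10, Mul(-2, H, q)))
Pow(Function('p')(-4, Mul(-1, -4)), 2) = Pow(Add(-10, Mul(-2, -4, Mul(-1, -4))), 2) = Pow(Add(-10, Mul(-2, -4, 4)), 2) = Pow(Add(-10, 32), 2) = Pow(22, 2) = 484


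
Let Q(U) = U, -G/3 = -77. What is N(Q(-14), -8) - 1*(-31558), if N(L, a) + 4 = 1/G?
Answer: 7288975/231 ≈ 31554.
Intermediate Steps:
G = 231 (G = -3*(-77) = 231)
N(L, a) = -923/231 (N(L, a) = -4 + 1/231 = -923/231)
N(Q(-14), -8) - 1*(-31558) = -923/231 - 1*(-31558) = -923/231 + 31558 = 7288975/231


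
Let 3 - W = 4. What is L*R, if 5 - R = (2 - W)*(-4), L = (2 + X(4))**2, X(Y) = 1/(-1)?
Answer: 17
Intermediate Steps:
W = -1 (W = 3 - 1*4 = 3 - 4 = -1)
X(Y) = -1
L = 1 (L = (2 - 1)**2 = 1**2 = 1)
R = 17 (R = 5 - (2 - 1*(-1))*(-4) = 5 - (2 + 1)*(-4) = 5 - 3*(-4) = 5 - 1*(-12) = 5 + 12 = 17)
L*R = 1*17 = 17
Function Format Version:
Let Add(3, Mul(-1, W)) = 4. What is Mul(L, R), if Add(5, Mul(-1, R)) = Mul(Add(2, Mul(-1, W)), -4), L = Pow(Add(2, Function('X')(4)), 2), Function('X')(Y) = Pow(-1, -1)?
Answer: 17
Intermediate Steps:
W = -1 (W = Add(3, Mul(-1, 4)) = Add(3, -4) = -1)
Function('X')(Y) = -1
L = 1 (L = Pow(Add(2, -1), 2) = Pow(1, 2) = 1)
R = 17 (R = Add(5, Mul(-1, Mul(Add(2, Mul(-1, -1)), -4))) = Add(5, Mul(-1, Mul(Add(2, 1), -4))) = Add(5, Mul(-1, Mul(3, -4))) = Add(5, Mul(-1, -12)) = Add(5, 12) = 17)
Mul(L, R) = Mul(1, 17) = 17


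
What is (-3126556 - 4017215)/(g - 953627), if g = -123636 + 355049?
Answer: 2381257/240738 ≈ 9.8915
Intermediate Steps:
g = 231413
(-3126556 - 4017215)/(g - 953627) = (-3126556 - 4017215)/(231413 - 953627) = -7143771/(-722214) = -7143771*(-1/722214) = 2381257/240738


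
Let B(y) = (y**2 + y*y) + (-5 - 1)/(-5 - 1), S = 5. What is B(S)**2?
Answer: 2601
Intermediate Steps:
B(y) = 1 + 2*y**2 (B(y) = (y**2 + y**2) - 6/(-6) = 2*y**2 - 6*(-1/6) = 2*y**2 + 1 = 1 + 2*y**2)
B(S)**2 = (1 + 2*5**2)**2 = (1 + 2*25)**2 = (1 + 50)**2 = 51**2 = 2601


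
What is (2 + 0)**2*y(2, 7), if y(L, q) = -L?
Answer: -8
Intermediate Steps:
(2 + 0)**2*y(2, 7) = (2 + 0)**2*(-1*2) = 2**2*(-2) = 4*(-2) = -8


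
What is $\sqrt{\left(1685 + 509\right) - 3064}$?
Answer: $i \sqrt{870} \approx 29.496 i$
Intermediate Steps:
$\sqrt{\left(1685 + 509\right) - 3064} = \sqrt{2194 - 3064} = \sqrt{-870} = i \sqrt{870}$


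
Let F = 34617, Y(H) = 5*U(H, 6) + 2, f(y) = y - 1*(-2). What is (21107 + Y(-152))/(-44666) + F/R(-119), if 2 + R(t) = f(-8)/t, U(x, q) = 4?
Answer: -92001524823/5181256 ≈ -17757.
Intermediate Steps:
f(y) = 2 + y (f(y) = y + 2 = 2 + y)
Y(H) = 22 (Y(H) = 5*4 + 2 = 20 + 2 = 22)
R(t) = -2 - 6/t (R(t) = -2 + (2 - 8)/t = -2 - 6/t)
(21107 + Y(-152))/(-44666) + F/R(-119) = (21107 + 22)/(-44666) + 34617/(-2 - 6/(-119)) = 21129*(-1/44666) + 34617/(-2 - 6*(-1/119)) = -21129/44666 + 34617/(-2 + 6/119) = -21129/44666 + 34617/(-232/119) = -21129/44666 + 34617*(-119/232) = -21129/44666 - 4119423/232 = -92001524823/5181256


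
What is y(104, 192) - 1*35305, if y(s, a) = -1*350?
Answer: -35655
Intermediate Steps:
y(s, a) = -350
y(104, 192) - 1*35305 = -350 - 1*35305 = -350 - 35305 = -35655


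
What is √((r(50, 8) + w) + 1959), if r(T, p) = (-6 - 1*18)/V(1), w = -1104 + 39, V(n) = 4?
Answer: 2*√222 ≈ 29.799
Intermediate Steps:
w = -1065
r(T, p) = -6 (r(T, p) = (-6 - 1*18)/4 = (-6 - 18)*(¼) = -24*¼ = -6)
√((r(50, 8) + w) + 1959) = √((-6 - 1065) + 1959) = √(-1071 + 1959) = √888 = 2*√222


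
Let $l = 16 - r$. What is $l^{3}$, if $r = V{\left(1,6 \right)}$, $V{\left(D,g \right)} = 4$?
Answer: $1728$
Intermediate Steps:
$r = 4$
$l = 12$ ($l = 16 - 4 = 12$)
$l^{3} = 12^{3} = 1728$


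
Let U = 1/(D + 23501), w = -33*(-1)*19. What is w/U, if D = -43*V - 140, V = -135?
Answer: 18287082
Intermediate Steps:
D = 5665 (D = -43*(-135) - 140 = 5805 - 140 = 5665)
w = 627 (w = 33*19 = 627)
U = 1/29166 (U = 1/(5665 + 23501) = 1/29166 ≈ 3.4287e-5)
w/U = 627/(1/29166) = 627*29166 = 18287082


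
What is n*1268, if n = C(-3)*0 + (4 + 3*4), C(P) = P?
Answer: 20288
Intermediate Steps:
n = 16 (n = -3*0 + (4 + 3*4) = 0 + (4 + 12) = 0 + 16 = 16)
n*1268 = 16*1268 = 20288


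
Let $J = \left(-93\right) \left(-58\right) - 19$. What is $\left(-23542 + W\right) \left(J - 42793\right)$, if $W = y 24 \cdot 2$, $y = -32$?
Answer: $938368604$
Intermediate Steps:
$W = -1536$ ($W = \left(-32\right) 24 \cdot 2 = \left(-768\right) 2 = -1536$)
$J = 5375$ ($J = 5394 - 19 = 5375$)
$\left(-23542 + W\right) \left(J - 42793\right) = \left(-23542 - 1536\right) \left(5375 - 42793\right) = \left(-25078\right) \left(-37418\right) = 938368604$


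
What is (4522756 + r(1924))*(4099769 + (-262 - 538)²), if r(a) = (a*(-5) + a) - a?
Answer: 21391222105584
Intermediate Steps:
r(a) = -5*a (r(a) = (-5*a + a) - a = -4*a - a = -5*a)
(4522756 + r(1924))*(4099769 + (-262 - 538)²) = (4522756 - 5*1924)*(4099769 + (-262 - 538)²) = (4522756 - 9620)*(4099769 + (-800)²) = 4513136*(4099769 + 640000) = 4513136*4739769 = 21391222105584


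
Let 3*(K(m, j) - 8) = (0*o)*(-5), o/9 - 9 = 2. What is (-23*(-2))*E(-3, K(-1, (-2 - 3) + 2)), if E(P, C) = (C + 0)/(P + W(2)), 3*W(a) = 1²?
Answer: -138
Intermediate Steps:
W(a) = ⅓ (W(a) = (⅓)*1² = (⅓)*1 = ⅓)
o = 99 (o = 81 + 9*2 = 81 + 18 = 99)
K(m, j) = 8 (K(m, j) = 8 + ((0*99)*(-5))/3 = 8 + (0*(-5))/3 = 8 + (⅓)*0 = 8 + 0 = 8)
E(P, C) = C/(⅓ + P) (E(P, C) = (C + 0)/(P + ⅓) = C/(⅓ + P))
(-23*(-2))*E(-3, K(-1, (-2 - 3) + 2)) = (-23*(-2))*(3*8/(1 + 3*(-3))) = 46*(3*8/(1 - 9)) = 46*(3*8/(-8)) = 46*(3*8*(-⅛)) = 46*(-3) = -138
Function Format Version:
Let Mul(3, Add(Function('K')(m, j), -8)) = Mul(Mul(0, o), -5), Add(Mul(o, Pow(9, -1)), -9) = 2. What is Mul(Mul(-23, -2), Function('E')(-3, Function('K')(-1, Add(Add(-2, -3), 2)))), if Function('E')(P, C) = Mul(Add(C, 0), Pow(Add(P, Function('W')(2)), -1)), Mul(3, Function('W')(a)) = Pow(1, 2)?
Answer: -138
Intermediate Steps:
Function('W')(a) = Rational(1, 3) (Function('W')(a) = Mul(Rational(1, 3), Pow(1, 2)) = Mul(Rational(1, 3), 1) = Rational(1, 3))
o = 99 (o = Add(81, Mul(9, 2)) = Add(81, 18) = 99)
Function('K')(m, j) = 8 (Function('K')(m, j) = Add(8, Mul(Rational(1, 3), Mul(Mul(0, 99), -5))) = Add(8, Mul(Rational(1, 3), Mul(0, -5))) = Add(8, Mul(Rational(1, 3), 0)) = Add(8, 0) = 8)
Function('E')(P, C) = Mul(C, Pow(Add(Rational(1, 3), P), -1)) (Function('E')(P, C) = Mul(Add(C, 0), Pow(Add(P, Rational(1, 3)), -1)) = Mul(C, Pow(Add(Rational(1, 3), P), -1)))
Mul(Mul(-23, -2), Function('E')(-3, Function('K')(-1, Add(Add(-2, -3), 2)))) = Mul(Mul(-23, -2), Mul(3, 8, Pow(Add(1, Mul(3, -3)), -1))) = Mul(46, Mul(3, 8, Pow(Add(1, -9), -1))) = Mul(46, Mul(3, 8, Pow(-8, -1))) = Mul(46, Mul(3, 8, Rational(-1, 8))) = Mul(46, -3) = -138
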